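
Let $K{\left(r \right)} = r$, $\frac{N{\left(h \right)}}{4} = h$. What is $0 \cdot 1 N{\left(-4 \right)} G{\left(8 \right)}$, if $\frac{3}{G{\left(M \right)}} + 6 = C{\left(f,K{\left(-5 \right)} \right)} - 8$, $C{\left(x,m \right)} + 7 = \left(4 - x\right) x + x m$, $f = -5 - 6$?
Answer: $0$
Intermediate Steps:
$N{\left(h \right)} = 4 h$
$f = -11$ ($f = -5 - 6 = -11$)
$C{\left(x,m \right)} = -7 + m x + x \left(4 - x\right)$ ($C{\left(x,m \right)} = -7 + \left(\left(4 - x\right) x + x m\right) = -7 + \left(x \left(4 - x\right) + m x\right) = -7 + \left(m x + x \left(4 - x\right)\right) = -7 + m x + x \left(4 - x\right)$)
$G{\left(M \right)} = - \frac{3}{131}$ ($G{\left(M \right)} = \frac{3}{-6 - 125} = \frac{3}{-131} = 3 \left(- \frac{1}{131}\right) = - \frac{3}{131}$)
$0 \cdot 1 N{\left(-4 \right)} G{\left(8 \right)} = 0 \cdot 1 \cdot 4 \left(-4\right) \left(- \frac{3}{131}\right) = 0 \left(-16\right) \left(- \frac{3}{131}\right) = 0 \left(- \frac{3}{131}\right) = 0$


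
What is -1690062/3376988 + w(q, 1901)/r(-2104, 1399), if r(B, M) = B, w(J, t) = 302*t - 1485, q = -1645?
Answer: -484319157011/1776295688 ≈ -272.66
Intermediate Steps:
w(J, t) = -1485 + 302*t
-1690062/3376988 + w(q, 1901)/r(-2104, 1399) = -1690062/3376988 + (-1485 + 302*1901)/(-2104) = -1690062*1/3376988 + (-1485 + 574102)*(-1/2104) = -845031/1688494 + 572617*(-1/2104) = -845031/1688494 - 572617/2104 = -484319157011/1776295688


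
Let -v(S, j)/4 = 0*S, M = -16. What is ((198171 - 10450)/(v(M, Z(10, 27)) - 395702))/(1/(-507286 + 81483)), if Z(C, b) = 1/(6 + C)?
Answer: 79932164963/395702 ≈ 2.0200e+5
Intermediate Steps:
v(S, j) = 0 (v(S, j) = -0*S = -4*0 = 0)
((198171 - 10450)/(v(M, Z(10, 27)) - 395702))/(1/(-507286 + 81483)) = ((198171 - 10450)/(0 - 395702))/(1/(-507286 + 81483)) = (187721/(-395702))/(1/(-425803)) = (187721*(-1/395702))/(-1/425803) = -187721/395702*(-425803) = 79932164963/395702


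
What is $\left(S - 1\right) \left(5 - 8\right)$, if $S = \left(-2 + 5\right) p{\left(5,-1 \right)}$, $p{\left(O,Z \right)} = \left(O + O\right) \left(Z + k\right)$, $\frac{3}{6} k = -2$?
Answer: $453$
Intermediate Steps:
$k = -4$ ($k = 2 \left(-2\right) = -4$)
$p{\left(O,Z \right)} = 2 O \left(-4 + Z\right)$ ($p{\left(O,Z \right)} = \left(O + O\right) \left(Z - 4\right) = 2 O \left(-4 + Z\right)$)
$S = -150$ ($S = \left(-2 + 5\right) 2 \cdot 5 \left(-4 - 1\right) = 3 \cdot 2 \cdot 5 \left(-5\right) = 3 \left(-50\right) = -150$)
$\left(S - 1\right) \left(5 - 8\right) = \left(-150 - 1\right) \left(5 - 8\right) = - 151 \left(5 - 8\right) = \left(-151\right) \left(-3\right) = 453$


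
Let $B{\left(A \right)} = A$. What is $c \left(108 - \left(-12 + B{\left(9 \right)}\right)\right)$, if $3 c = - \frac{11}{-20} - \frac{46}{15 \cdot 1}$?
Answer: $- \frac{5587}{60} \approx -93.117$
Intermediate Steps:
$c = - \frac{151}{180}$ ($c = \frac{- \frac{11}{-20} - \frac{46}{15 \cdot 1}}{3} = \frac{\left(-11\right) \left(- \frac{1}{20}\right) - \frac{46}{15}}{3} = \frac{\frac{11}{20} - \frac{46}{15}}{3} = \frac{1}{3} \left(- \frac{151}{60}\right) = - \frac{151}{180} \approx -0.83889$)
$c \left(108 - \left(-12 + B{\left(9 \right)}\right)\right) = - \frac{151 \left(108 + \left(12 - 9\right)\right)}{180} = - \frac{151 \left(108 + 3\right)}{180} = \left(- \frac{151}{180}\right) 111 = - \frac{5587}{60}$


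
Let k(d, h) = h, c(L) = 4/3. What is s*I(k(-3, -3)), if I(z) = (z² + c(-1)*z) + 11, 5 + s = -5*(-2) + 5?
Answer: 160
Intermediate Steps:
c(L) = 4/3 (c(L) = 4*(⅓) = 4/3)
s = 10 (s = -5 + (-5*(-2) + 5) = -5 + (10 + 5) = -5 + 15 = 10)
I(z) = 11 + z² + 4*z/3 (I(z) = (z² + 4*z/3) + 11 = 11 + z² + 4*z/3)
s*I(k(-3, -3)) = 10*(11 + (-3)² + (4/3)*(-3)) = 10*(11 + 9 - 4) = 10*16 = 160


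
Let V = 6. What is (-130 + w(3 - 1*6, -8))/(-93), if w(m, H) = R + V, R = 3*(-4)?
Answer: 136/93 ≈ 1.4624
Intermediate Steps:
R = -12
w(m, H) = -6 (w(m, H) = -12 + 6 = -6)
(-130 + w(3 - 1*6, -8))/(-93) = (-130 - 6)/(-93) = -136*(-1/93) = 136/93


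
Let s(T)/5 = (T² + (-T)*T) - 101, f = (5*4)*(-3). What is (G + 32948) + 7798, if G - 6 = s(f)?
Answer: 40247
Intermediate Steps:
f = -60 (f = 20*(-3) = -60)
s(T) = -505 (s(T) = 5*((T² + (-T)*T) - 101) = 5*((T² - T²) - 101) = 5*(0 - 101) = 5*(-101) = -505)
G = -499 (G = 6 - 505 = -499)
(G + 32948) + 7798 = (-499 + 32948) + 7798 = 32449 + 7798 = 40247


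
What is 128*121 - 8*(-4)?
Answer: 15520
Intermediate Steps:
128*121 - 8*(-4) = 15488 + 32 = 15520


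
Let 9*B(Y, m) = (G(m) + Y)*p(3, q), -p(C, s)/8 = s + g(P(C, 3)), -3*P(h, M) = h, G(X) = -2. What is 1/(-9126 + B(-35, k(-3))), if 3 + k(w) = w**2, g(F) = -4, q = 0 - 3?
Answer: -9/84206 ≈ -0.00010688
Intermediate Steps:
P(h, M) = -h/3
q = -3
k(w) = -3 + w**2
p(C, s) = 32 - 8*s (p(C, s) = -8*(s - 4) = -8*(-4 + s) = 32 - 8*s)
B(Y, m) = -112/9 + 56*Y/9 (B(Y, m) = ((-2 + Y)*(32 - 8*(-3)))/9 = ((-2 + Y)*(32 + 24))/9 = ((-2 + Y)*56)/9 = (-112 + 56*Y)/9 = -112/9 + 56*Y/9)
1/(-9126 + B(-35, k(-3))) = 1/(-9126 + (-112/9 + (56/9)*(-35))) = 1/(-9126 + (-112/9 - 1960/9)) = 1/(-9126 - 2072/9) = 1/(-84206/9) = -9/84206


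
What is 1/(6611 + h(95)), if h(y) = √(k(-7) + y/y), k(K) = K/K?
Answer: 6611/43705319 - √2/43705319 ≈ 0.00015123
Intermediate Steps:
k(K) = 1
h(y) = √2 (h(y) = √(1 + y/y) = √(1 + 1) = √2)
1/(6611 + h(95)) = 1/(6611 + √2)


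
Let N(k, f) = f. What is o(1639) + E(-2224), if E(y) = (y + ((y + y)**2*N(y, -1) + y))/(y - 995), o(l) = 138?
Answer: 6744458/1073 ≈ 6285.6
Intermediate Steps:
E(y) = (-4*y**2 + 2*y)/(-995 + y) (E(y) = (y + ((y + y)**2*(-1) + y))/(y - 995) = (y + ((2*y)**2*(-1) + y))/(-995 + y) = (y + ((4*y**2)*(-1) + y))/(-995 + y) = (y + (-4*y**2 + y))/(-995 + y) = (y + (y - 4*y**2))/(-995 + y) = (-4*y**2 + 2*y)/(-995 + y))
o(1639) + E(-2224) = 138 + 2*(-2224)*(1 - 2*(-2224))/(-995 - 2224) = 138 + 2*(-2224)*(1 + 4448)/(-3219) = 138 + 2*(-2224)*(-1/3219)*4449 = 138 + 6596384/1073 = 6744458/1073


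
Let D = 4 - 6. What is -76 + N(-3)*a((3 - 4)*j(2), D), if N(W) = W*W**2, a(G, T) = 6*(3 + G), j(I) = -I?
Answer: -886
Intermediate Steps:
D = -2
a(G, T) = 18 + 6*G
N(W) = W**3
-76 + N(-3)*a((3 - 4)*j(2), D) = -76 + (-3)**3*(18 + 6*((3 - 4)*(-1*2))) = -76 - 27*(18 + 6*(-1*(-2))) = -76 - 27*(18 + 6*2) = -76 - 27*(18 + 12) = -76 - 27*30 = -76 - 810 = -886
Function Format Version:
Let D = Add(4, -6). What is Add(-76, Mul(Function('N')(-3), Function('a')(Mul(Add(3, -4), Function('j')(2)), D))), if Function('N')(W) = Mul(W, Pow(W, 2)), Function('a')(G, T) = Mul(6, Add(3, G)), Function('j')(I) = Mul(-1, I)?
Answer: -886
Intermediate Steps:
D = -2
Function('a')(G, T) = Add(18, Mul(6, G))
Function('N')(W) = Pow(W, 3)
Add(-76, Mul(Function('N')(-3), Function('a')(Mul(Add(3, -4), Function('j')(2)), D))) = Add(-76, Mul(Pow(-3, 3), Add(18, Mul(6, Mul(Add(3, -4), Mul(-1, 2)))))) = Add(-76, Mul(-27, Add(18, Mul(6, Mul(-1, -2))))) = Add(-76, Mul(-27, Add(18, Mul(6, 2)))) = Add(-76, Mul(-27, Add(18, 12))) = Add(-76, Mul(-27, 30)) = Add(-76, -810) = -886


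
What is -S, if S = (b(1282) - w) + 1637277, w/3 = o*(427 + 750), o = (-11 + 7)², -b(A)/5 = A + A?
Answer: -1567961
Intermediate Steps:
b(A) = -10*A (b(A) = -5*(A + A) = -10*A)
o = 16 (o = (-4)² = 16)
w = 56496 (w = 3*(16*(427 + 750)) = 3*(16*1177) = 3*18832 = 56496)
S = 1567961 (S = (-10*1282 - 1*56496) + 1637277 = (-12820 - 56496) + 1637277 = -69316 + 1637277 = 1567961)
-S = -1*1567961 = -1567961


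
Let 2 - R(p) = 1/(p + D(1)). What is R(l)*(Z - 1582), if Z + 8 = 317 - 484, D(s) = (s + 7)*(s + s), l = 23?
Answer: -135289/39 ≈ -3468.9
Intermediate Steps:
D(s) = 2*s*(7 + s) (D(s) = (7 + s)*(2*s) = 2*s*(7 + s))
R(p) = 2 - 1/(16 + p) (R(p) = 2 - 1/(p + 2*1*(7 + 1)) = 2 - 1/(p + 2*1*8) = 2 - 1/(p + 16) = 2 - 1/(16 + p))
Z = -175 (Z = -8 + (317 - 484) = -8 - 167 = -175)
R(l)*(Z - 1582) = ((31 + 2*23)/(16 + 23))*(-175 - 1582) = ((31 + 46)/39)*(-1757) = ((1/39)*77)*(-1757) = (77/39)*(-1757) = -135289/39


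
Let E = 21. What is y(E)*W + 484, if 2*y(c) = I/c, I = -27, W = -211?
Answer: 8675/14 ≈ 619.64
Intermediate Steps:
y(c) = -27/(2*c) (y(c) = (-27/c)/2 = -27/(2*c))
y(E)*W + 484 = -27/2/21*(-211) + 484 = -27/2*1/21*(-211) + 484 = -9/14*(-211) + 484 = 1899/14 + 484 = 8675/14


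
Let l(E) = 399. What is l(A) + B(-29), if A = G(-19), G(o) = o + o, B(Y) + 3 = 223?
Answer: 619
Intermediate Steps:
B(Y) = 220 (B(Y) = -3 + 223 = 220)
G(o) = 2*o
A = -38 (A = 2*(-19) = -38)
l(A) + B(-29) = 399 + 220 = 619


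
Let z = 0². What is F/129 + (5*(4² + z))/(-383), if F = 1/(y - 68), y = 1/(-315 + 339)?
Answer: -5613704/26860939 ≈ -0.20899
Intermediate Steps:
z = 0
y = 1/24 ≈ 0.041667
F = -24/1631 (F = 1/(1/24 - 68) = 1/(-1631/24) = -24/1631 ≈ -0.014715)
F/129 + (5*(4² + z))/(-383) = -24/1631/129 + (5*(4² + 0))/(-383) = -24/1631*1/129 + (5*(16 + 0))*(-1/383) = -8/70133 + (5*16)*(-1/383) = -8/70133 + 80*(-1/383) = -8/70133 - 80/383 = -5613704/26860939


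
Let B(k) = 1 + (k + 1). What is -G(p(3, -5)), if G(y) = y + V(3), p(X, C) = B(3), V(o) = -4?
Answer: -1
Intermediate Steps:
B(k) = 2 + k (B(k) = 1 + (1 + k) = 2 + k)
p(X, C) = 5 (p(X, C) = 2 + 3 = 5)
G(y) = -4 + y (G(y) = y - 4 = -4 + y)
-G(p(3, -5)) = -(-4 + 5) = -1*1 = -1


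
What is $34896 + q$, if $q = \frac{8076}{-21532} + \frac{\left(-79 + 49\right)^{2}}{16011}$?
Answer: $\frac{334173500371}{9576357} \approx 34896.0$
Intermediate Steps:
$q = - \frac{3053501}{9576357}$ ($q = 8076 \left(- \frac{1}{21532}\right) + \left(-30\right)^{2} \cdot \frac{1}{16011} = - \frac{2019}{5383} + 900 \cdot \frac{1}{16011} = - \frac{2019}{5383} + \frac{100}{1779} = - \frac{3053501}{9576357} \approx -0.31886$)
$34896 + q = 34896 - \frac{3053501}{9576357} = \frac{334173500371}{9576357}$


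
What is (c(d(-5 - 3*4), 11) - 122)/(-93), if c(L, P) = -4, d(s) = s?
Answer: 42/31 ≈ 1.3548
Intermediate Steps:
(c(d(-5 - 3*4), 11) - 122)/(-93) = (-4 - 122)/(-93) = -126*(-1/93) = 42/31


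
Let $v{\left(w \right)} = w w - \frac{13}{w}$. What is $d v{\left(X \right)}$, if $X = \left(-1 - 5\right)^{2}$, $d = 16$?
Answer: $\frac{186572}{9} \approx 20730.0$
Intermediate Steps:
$X = 36$ ($X = \left(-6\right)^{2} = 36$)
$v{\left(w \right)} = w^{2} - \frac{13}{w}$
$d v{\left(X \right)} = 16 \frac{-13 + 36^{3}}{36} = 16 \frac{-13 + 46656}{36} = 16 \cdot \frac{1}{36} \cdot 46643 = 16 \cdot \frac{46643}{36} = \frac{186572}{9}$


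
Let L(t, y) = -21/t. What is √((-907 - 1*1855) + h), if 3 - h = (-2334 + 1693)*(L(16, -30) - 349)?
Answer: I*√3636949/4 ≈ 476.77*I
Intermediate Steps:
h = -3592757/16 (h = 3 - (-2334 + 1693)*(-21/16 - 349) = 3 - (-641)*(-21*1/16 - 349) = 3 - (-641)*(-21/16 - 349) = 3 - (-641)*(-5605)/16 = 3 - 1*3592805/16 = 3 - 3592805/16 = -3592757/16 ≈ -2.2455e+5)
√((-907 - 1*1855) + h) = √((-907 - 1*1855) - 3592757/16) = √((-907 - 1855) - 3592757/16) = √(-2762 - 3592757/16) = √(-3636949/16) = I*√3636949/4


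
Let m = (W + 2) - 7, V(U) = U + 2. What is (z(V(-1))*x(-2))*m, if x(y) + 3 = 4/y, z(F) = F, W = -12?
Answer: 85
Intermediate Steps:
V(U) = 2 + U
x(y) = -3 + 4/y
m = -17 (m = (-12 + 2) - 7 = -10 - 7 = -17)
(z(V(-1))*x(-2))*m = ((2 - 1)*(-3 + 4/(-2)))*(-17) = (1*(-3 + 4*(-1/2)))*(-17) = (1*(-3 - 2))*(-17) = (1*(-5))*(-17) = -5*(-17) = 85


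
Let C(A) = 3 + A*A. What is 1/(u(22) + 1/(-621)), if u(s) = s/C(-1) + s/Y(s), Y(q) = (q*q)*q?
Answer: 300564/1653239 ≈ 0.18180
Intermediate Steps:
Y(q) = q³ (Y(q) = q²*q = q³)
C(A) = 3 + A²
u(s) = s⁻² + s/4 (u(s) = s/(3 + (-1)²) + s/(s³) = s/(3 + 1) + s/s³ = s/4 + s⁻² = s⁻² + s/4)
1/(u(22) + 1/(-621)) = 1/((22⁻² + (¼)*22) + 1/(-621)) = 1/((1/484 + 11/2) - 1/621) = 1/(2663/484 - 1/621) = 1/(1653239/300564) = 300564/1653239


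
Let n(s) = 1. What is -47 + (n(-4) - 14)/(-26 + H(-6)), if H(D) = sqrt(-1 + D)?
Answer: -31763/683 + 13*I*sqrt(7)/683 ≈ -46.505 + 0.050358*I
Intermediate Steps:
-47 + (n(-4) - 14)/(-26 + H(-6)) = -47 + (1 - 14)/(-26 + sqrt(-1 - 6)) = -47 - 13/(-26 + sqrt(-7)) = -47 - 13/(-26 + I*sqrt(7))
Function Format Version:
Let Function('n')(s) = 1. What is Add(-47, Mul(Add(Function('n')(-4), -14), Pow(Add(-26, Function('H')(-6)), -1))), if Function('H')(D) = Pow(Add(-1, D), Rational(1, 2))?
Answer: Add(Rational(-31763, 683), Mul(Rational(13, 683), I, Pow(7, Rational(1, 2)))) ≈ Add(-46.505, Mul(0.050358, I))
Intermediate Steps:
Add(-47, Mul(Add(Function('n')(-4), -14), Pow(Add(-26, Function('H')(-6)), -1))) = Add(-47, Mul(Add(1, -14), Pow(Add(-26, Pow(Add(-1, -6), Rational(1, 2))), -1))) = Add(-47, Mul(-13, Pow(Add(-26, Pow(-7, Rational(1, 2))), -1))) = Add(-47, Mul(-13, Pow(Add(-26, Mul(I, Pow(7, Rational(1, 2)))), -1)))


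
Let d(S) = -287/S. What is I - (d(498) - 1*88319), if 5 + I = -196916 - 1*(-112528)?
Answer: 1955435/498 ≈ 3926.6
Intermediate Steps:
I = -84393 (I = -5 + (-196916 - 1*(-112528)) = -5 + (-196916 + 112528) = -5 - 84388 = -84393)
I - (d(498) - 1*88319) = -84393 - (-287/498 - 1*88319) = -84393 - (-287*1/498 - 88319) = -84393 - (-287/498 - 88319) = -84393 - 1*(-43983149/498) = -84393 + 43983149/498 = 1955435/498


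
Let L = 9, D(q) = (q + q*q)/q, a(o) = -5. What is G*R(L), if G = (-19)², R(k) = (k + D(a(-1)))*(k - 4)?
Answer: 9025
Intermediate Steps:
D(q) = (q + q²)/q
R(k) = (-4 + k)² (R(k) = (k + (1 - 5))*(k - 4) = (k - 4)*(-4 + k) = (-4 + k)*(-4 + k) = (-4 + k)²)
G = 361
G*R(L) = 361*(16 + 9² - 8*9) = 361*(16 + 81 - 72) = 361*25 = 9025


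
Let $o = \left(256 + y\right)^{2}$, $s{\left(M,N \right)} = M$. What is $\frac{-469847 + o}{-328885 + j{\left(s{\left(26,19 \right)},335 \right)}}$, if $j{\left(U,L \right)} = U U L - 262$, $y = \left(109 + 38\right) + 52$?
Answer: $\frac{262822}{102687} \approx 2.5594$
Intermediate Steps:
$y = 199$ ($y = 147 + 52 = 199$)
$o = 207025$ ($o = \left(256 + 199\right)^{2} = 455^{2} = 207025$)
$j{\left(U,L \right)} = -262 + L U^{2}$ ($j{\left(U,L \right)} = U^{2} L - 262 = L U^{2} - 262 = -262 + L U^{2}$)
$\frac{-469847 + o}{-328885 + j{\left(s{\left(26,19 \right)},335 \right)}} = \frac{-469847 + 207025}{-328885 - \left(262 - 335 \cdot 26^{2}\right)} = - \frac{262822}{-328885 + \left(-262 + 335 \cdot 676\right)} = - \frac{262822}{-328885 + \left(-262 + 226460\right)} = - \frac{262822}{-328885 + 226198} = - \frac{262822}{-102687} = \left(-262822\right) \left(- \frac{1}{102687}\right) = \frac{262822}{102687}$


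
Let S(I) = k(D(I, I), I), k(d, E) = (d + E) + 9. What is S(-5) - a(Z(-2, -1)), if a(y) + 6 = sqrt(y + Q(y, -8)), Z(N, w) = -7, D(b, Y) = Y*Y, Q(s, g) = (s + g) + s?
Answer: 35 - I*sqrt(29) ≈ 35.0 - 5.3852*I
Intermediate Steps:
Q(s, g) = g + 2*s (Q(s, g) = (g + s) + s = g + 2*s)
D(b, Y) = Y**2
k(d, E) = 9 + E + d (k(d, E) = (E + d) + 9 = 9 + E + d)
a(y) = -6 + sqrt(-8 + 3*y) (a(y) = -6 + sqrt(y + (-8 + 2*y)) = -6 + sqrt(-8 + 3*y))
S(I) = 9 + I + I**2
S(-5) - a(Z(-2, -1)) = (9 - 5 + (-5)**2) - (-6 + sqrt(-8 + 3*(-7))) = (9 - 5 + 25) - (-6 + sqrt(-8 - 21)) = 29 - (-6 + sqrt(-29)) = 29 - (-6 + I*sqrt(29)) = 29 + (6 - I*sqrt(29)) = 35 - I*sqrt(29)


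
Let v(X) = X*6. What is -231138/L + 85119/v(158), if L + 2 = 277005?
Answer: 7786366511/87532948 ≈ 88.953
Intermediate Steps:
L = 277003 (L = -2 + 277005 = 277003)
v(X) = 6*X
-231138/L + 85119/v(158) = -231138/277003 + 85119/((6*158)) = -231138*1/277003 + 85119/948 = -231138/277003 + 85119*(1/948) = -231138/277003 + 28373/316 = 7786366511/87532948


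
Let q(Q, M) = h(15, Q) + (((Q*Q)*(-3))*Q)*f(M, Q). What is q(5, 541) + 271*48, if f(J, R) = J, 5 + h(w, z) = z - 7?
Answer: -189874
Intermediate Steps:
h(w, z) = -12 + z (h(w, z) = -5 + (z - 7) = -5 + (-7 + z) = -12 + z)
q(Q, M) = -12 + Q - 3*M*Q**3 (q(Q, M) = (-12 + Q) + (((Q*Q)*(-3))*Q)*M = (-12 + Q) + ((Q**2*(-3))*Q)*M = (-12 + Q) + ((-3*Q**2)*Q)*M = (-12 + Q) + (-3*Q**3)*M = (-12 + Q) - 3*M*Q**3 = -12 + Q - 3*M*Q**3)
q(5, 541) + 271*48 = (-12 + 5 - 3*541*5**3) + 271*48 = (-12 + 5 - 3*541*125) + 13008 = (-12 + 5 - 202875) + 13008 = -202882 + 13008 = -189874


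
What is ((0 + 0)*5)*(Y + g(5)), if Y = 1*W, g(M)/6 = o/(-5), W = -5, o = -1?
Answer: 0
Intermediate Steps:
g(M) = 6/5 (g(M) = 6*(-1/(-5)) = 6*(-1*(-1/5)) = 6*(1/5) = 6/5)
Y = -5 (Y = 1*(-5) = -5)
((0 + 0)*5)*(Y + g(5)) = ((0 + 0)*5)*(-5 + 6/5) = (0*5)*(-19/5) = 0*(-19/5) = 0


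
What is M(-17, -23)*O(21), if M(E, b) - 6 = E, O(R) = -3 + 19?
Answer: -176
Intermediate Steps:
O(R) = 16
M(E, b) = 6 + E
M(-17, -23)*O(21) = (6 - 17)*16 = -11*16 = -176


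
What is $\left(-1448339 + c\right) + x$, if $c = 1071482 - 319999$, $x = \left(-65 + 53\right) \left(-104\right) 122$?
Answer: $-544600$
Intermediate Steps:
$x = 152256$ ($x = \left(-12\right) \left(-104\right) 122 = 1248 \cdot 122 = 152256$)
$c = 751483$
$\left(-1448339 + c\right) + x = \left(-1448339 + 751483\right) + 152256 = -696856 + 152256 = -544600$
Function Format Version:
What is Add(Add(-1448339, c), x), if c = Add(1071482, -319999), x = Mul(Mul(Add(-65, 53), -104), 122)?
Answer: -544600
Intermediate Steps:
x = 152256 (x = Mul(Mul(-12, -104), 122) = Mul(1248, 122) = 152256)
c = 751483
Add(Add(-1448339, c), x) = Add(Add(-1448339, 751483), 152256) = Add(-696856, 152256) = -544600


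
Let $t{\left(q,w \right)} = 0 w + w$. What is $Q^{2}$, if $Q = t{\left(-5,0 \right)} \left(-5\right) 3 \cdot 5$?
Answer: $0$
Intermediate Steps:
$t{\left(q,w \right)} = w$ ($t{\left(q,w \right)} = 0 + w = w$)
$Q = 0$ ($Q = 0 \left(-5\right) 3 \cdot 5 = 0 \left(\left(-15\right) 5\right) = 0 \left(-75\right) = 0$)
$Q^{2} = 0^{2} = 0$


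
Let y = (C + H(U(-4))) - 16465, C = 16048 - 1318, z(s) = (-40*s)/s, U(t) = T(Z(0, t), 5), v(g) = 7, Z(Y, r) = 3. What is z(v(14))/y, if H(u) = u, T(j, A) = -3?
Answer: 20/869 ≈ 0.023015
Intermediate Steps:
U(t) = -3
z(s) = -40
C = 14730
y = -1738 (y = (14730 - 3) - 16465 = 14727 - 16465 = -1738)
z(v(14))/y = -40/(-1738) = -40*(-1/1738) = 20/869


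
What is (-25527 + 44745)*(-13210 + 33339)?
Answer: 386839122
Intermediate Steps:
(-25527 + 44745)*(-13210 + 33339) = 19218*20129 = 386839122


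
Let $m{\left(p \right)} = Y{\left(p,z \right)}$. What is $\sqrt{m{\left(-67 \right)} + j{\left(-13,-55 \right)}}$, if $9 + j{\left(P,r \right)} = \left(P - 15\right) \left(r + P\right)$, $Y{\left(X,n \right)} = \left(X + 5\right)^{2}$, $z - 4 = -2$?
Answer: $\sqrt{5739} \approx 75.756$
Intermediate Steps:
$z = 2$ ($z = 4 - 2 = 2$)
$Y{\left(X,n \right)} = \left(5 + X\right)^{2}$
$j{\left(P,r \right)} = -9 + \left(-15 + P\right) \left(P + r\right)$ ($j{\left(P,r \right)} = -9 + \left(P - 15\right) \left(r + P\right) = -9 + \left(-15 + P\right) \left(P + r\right)$)
$m{\left(p \right)} = \left(5 + p\right)^{2}$
$\sqrt{m{\left(-67 \right)} + j{\left(-13,-55 \right)}} = \sqrt{\left(5 - 67\right)^{2} - \left(-1726 - 169\right)} = \sqrt{\left(-62\right)^{2} + \left(-9 + 169 + 195 + 825 + 715\right)} = \sqrt{3844 + 1895} = \sqrt{5739}$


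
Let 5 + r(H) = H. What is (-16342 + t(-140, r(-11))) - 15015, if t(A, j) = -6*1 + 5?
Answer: -31358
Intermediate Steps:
r(H) = -5 + H
t(A, j) = -1 (t(A, j) = -6 + 5 = -1)
(-16342 + t(-140, r(-11))) - 15015 = (-16342 - 1) - 15015 = -16343 - 15015 = -31358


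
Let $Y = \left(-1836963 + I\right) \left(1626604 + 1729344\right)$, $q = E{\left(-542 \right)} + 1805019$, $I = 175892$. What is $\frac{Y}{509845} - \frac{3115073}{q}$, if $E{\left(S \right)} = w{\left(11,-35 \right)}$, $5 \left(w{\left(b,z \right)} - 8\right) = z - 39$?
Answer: $- \frac{50309920783843587213}{4601382225545} \approx -1.0934 \cdot 10^{7}$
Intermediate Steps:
$w{\left(b,z \right)} = \frac{1}{5} + \frac{z}{5}$ ($w{\left(b,z \right)} = 8 + \frac{z - 39}{5} = 8 + \frac{-39 + z}{5} = 8 + \left(- \frac{39}{5} + \frac{z}{5}\right) = \frac{1}{5} + \frac{z}{5}$)
$E{\left(S \right)} = - \frac{34}{5}$ ($E{\left(S \right)} = \frac{1}{5} + \frac{1}{5} \left(-35\right) = \frac{1}{5} - 7 = - \frac{34}{5}$)
$q = \frac{9025061}{5}$ ($q = - \frac{34}{5} + 1805019 = \frac{9025061}{5} \approx 1.805 \cdot 10^{6}$)
$Y = -5574467900308$ ($Y = \left(-1836963 + 175892\right) \left(1626604 + 1729344\right) = \left(-1661071\right) 3355948 = -5574467900308$)
$\frac{Y}{509845} - \frac{3115073}{q} = - \frac{5574467900308}{509845} - \frac{3115073}{\frac{9025061}{5}} = \left(-5574467900308\right) \frac{1}{509845} - \frac{15575365}{9025061} = - \frac{5574467900308}{509845} - \frac{15575365}{9025061} = - \frac{50309920783843587213}{4601382225545}$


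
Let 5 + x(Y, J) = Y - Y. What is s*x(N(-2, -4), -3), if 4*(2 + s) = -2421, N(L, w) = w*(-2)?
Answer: 12145/4 ≈ 3036.3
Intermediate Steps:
N(L, w) = -2*w
s = -2429/4 (s = -2 + (¼)*(-2421) = -2 - 2421/4 = -2429/4 ≈ -607.25)
x(Y, J) = -5 (x(Y, J) = -5 + (Y - Y) = -5 + 0 = -5)
s*x(N(-2, -4), -3) = -2429/4*(-5) = 12145/4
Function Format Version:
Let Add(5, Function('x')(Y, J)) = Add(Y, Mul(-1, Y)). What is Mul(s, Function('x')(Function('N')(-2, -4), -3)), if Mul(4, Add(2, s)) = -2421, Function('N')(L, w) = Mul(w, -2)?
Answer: Rational(12145, 4) ≈ 3036.3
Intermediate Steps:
Function('N')(L, w) = Mul(-2, w)
s = Rational(-2429, 4) (s = Add(-2, Mul(Rational(1, 4), -2421)) = Add(-2, Rational(-2421, 4)) = Rational(-2429, 4) ≈ -607.25)
Function('x')(Y, J) = -5 (Function('x')(Y, J) = Add(-5, Add(Y, Mul(-1, Y))) = Add(-5, 0) = -5)
Mul(s, Function('x')(Function('N')(-2, -4), -3)) = Mul(Rational(-2429, 4), -5) = Rational(12145, 4)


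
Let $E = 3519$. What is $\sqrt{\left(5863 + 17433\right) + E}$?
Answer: $\sqrt{26815} \approx 163.75$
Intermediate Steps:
$\sqrt{\left(5863 + 17433\right) + E} = \sqrt{\left(5863 + 17433\right) + 3519} = \sqrt{23296 + 3519} = \sqrt{26815}$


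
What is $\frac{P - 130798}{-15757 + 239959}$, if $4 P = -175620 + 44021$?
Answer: $- \frac{654791}{896808} \approx -0.73013$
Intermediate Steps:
$P = - \frac{131599}{4}$ ($P = \frac{-175620 + 44021}{4} = \frac{1}{4} \left(-131599\right) = - \frac{131599}{4} \approx -32900.0$)
$\frac{P - 130798}{-15757 + 239959} = \frac{- \frac{131599}{4} - 130798}{-15757 + 239959} = - \frac{654791}{4 \cdot 224202} = \left(- \frac{654791}{4}\right) \frac{1}{224202} = - \frac{654791}{896808}$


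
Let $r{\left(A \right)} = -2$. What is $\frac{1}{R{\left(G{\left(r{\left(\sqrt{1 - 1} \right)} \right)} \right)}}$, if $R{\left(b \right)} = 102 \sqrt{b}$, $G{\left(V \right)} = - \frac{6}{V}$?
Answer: $\frac{\sqrt{3}}{306} \approx 0.0056603$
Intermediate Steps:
$\frac{1}{R{\left(G{\left(r{\left(\sqrt{1 - 1} \right)} \right)} \right)}} = \frac{1}{102 \sqrt{- \frac{6}{-2}}} = \frac{1}{102 \sqrt{\left(-6\right) \left(- \frac{1}{2}\right)}} = \frac{1}{102 \sqrt{3}} = \frac{\sqrt{3}}{306}$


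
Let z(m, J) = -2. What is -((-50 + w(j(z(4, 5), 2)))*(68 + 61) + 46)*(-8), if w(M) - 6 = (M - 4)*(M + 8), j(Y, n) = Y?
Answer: -82192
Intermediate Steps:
w(M) = 6 + (-4 + M)*(8 + M) (w(M) = 6 + (M - 4)*(M + 8) = 6 + (-4 + M)*(8 + M))
-((-50 + w(j(z(4, 5), 2)))*(68 + 61) + 46)*(-8) = -((-50 + (-26 + (-2)**2 + 4*(-2)))*(68 + 61) + 46)*(-8) = -((-50 + (-26 + 4 - 8))*129 + 46)*(-8) = -((-50 - 30)*129 + 46)*(-8) = -(-80*129 + 46)*(-8) = -(-10320 + 46)*(-8) = -(-10274)*(-8) = -1*82192 = -82192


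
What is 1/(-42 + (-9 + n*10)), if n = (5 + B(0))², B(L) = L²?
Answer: 1/199 ≈ 0.0050251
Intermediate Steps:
n = 25 (n = (5 + 0²)² = (5 + 0)² = 5² = 25)
1/(-42 + (-9 + n*10)) = 1/(-42 + (-9 + 25*10)) = 1/(-42 + (-9 + 250)) = 1/(-42 + 241) = 1/199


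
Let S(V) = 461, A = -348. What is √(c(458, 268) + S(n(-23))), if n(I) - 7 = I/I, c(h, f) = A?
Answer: √113 ≈ 10.630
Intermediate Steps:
c(h, f) = -348
n(I) = 8 (n(I) = 7 + I/I = 7 + 1 = 8)
√(c(458, 268) + S(n(-23))) = √(-348 + 461) = √113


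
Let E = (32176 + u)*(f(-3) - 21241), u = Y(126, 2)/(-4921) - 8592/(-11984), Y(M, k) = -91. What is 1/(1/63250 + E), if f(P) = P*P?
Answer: -33304097750/22752575172531953453 ≈ -1.4638e-9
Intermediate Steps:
u = 387248/526547 (u = -91/(-4921) - 8592/(-11984) = -91*(-1/4921) - 8592*(-1/11984) = 13/703 + 537/749 = 387248/526547 ≈ 0.73545)
f(P) = P²
E = -359724508656640/526547 (E = (32176 + 387248/526547)*((-3)² - 21241) = 16942563520*(9 - 21241)/526547 = (16942563520/526547)*(-21232) = -359724508656640/526547 ≈ -6.8318e+8)
1/(1/63250 + E) = 1/(1/63250 - 359724508656640/526547) = 1/(-22752575172531953453/33304097750) = -33304097750/22752575172531953453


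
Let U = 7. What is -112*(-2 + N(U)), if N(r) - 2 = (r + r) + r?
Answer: -2352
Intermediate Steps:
N(r) = 2 + 3*r (N(r) = 2 + ((r + r) + r) = 2 + (2*r + r) = 2 + 3*r)
-112*(-2 + N(U)) = -112*(-2 + (2 + 3*7)) = -112*(-2 + (2 + 21)) = -112*(-2 + 23) = -112*21 = -2352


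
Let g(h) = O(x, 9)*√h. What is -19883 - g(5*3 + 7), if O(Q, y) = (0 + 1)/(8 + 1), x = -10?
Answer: -19883 - √22/9 ≈ -19884.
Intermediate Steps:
O(Q, y) = ⅑ (O(Q, y) = 1/9 = 1*(⅑) = ⅑)
g(h) = √h/9
-19883 - g(5*3 + 7) = -19883 - √(5*3 + 7)/9 = -19883 - √(15 + 7)/9 = -19883 - √22/9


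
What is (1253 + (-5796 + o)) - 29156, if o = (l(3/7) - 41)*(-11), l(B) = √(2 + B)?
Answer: -33248 - 11*√119/7 ≈ -33265.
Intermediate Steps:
o = 451 - 11*√119/7 (o = (√(2 + 3/7) - 41)*(-11) = (√(17/7) - 41)*(-11) = (√119/7 - 41)*(-11) = (-41 + √119/7)*(-11) = 451 - 11*√119/7 ≈ 433.86)
(1253 + (-5796 + o)) - 29156 = (1253 + (-5796 + (451 - 11*√119/7))) - 29156 = (1253 + (-5345 - 11*√119/7)) - 29156 = (-4092 - 11*√119/7) - 29156 = -33248 - 11*√119/7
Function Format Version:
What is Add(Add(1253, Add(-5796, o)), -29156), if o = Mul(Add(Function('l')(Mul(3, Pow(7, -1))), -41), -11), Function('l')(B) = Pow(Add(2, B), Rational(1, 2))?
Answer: Add(-33248, Mul(Rational(-11, 7), Pow(119, Rational(1, 2)))) ≈ -33265.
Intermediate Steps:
o = Add(451, Mul(Rational(-11, 7), Pow(119, Rational(1, 2)))) (o = Mul(Add(Pow(Add(2, Mul(3, Pow(7, -1))), Rational(1, 2)), -41), -11) = Mul(Add(Pow(Add(2, Mul(3, Rational(1, 7))), Rational(1, 2)), -41), -11) = Mul(Add(Pow(Add(2, Rational(3, 7)), Rational(1, 2)), -41), -11) = Mul(Add(Pow(Rational(17, 7), Rational(1, 2)), -41), -11) = Mul(Add(Mul(Rational(1, 7), Pow(119, Rational(1, 2))), -41), -11) = Mul(Add(-41, Mul(Rational(1, 7), Pow(119, Rational(1, 2)))), -11) = Add(451, Mul(Rational(-11, 7), Pow(119, Rational(1, 2)))) ≈ 433.86)
Add(Add(1253, Add(-5796, o)), -29156) = Add(Add(1253, Add(-5796, Add(451, Mul(Rational(-11, 7), Pow(119, Rational(1, 2)))))), -29156) = Add(Add(1253, Add(-5345, Mul(Rational(-11, 7), Pow(119, Rational(1, 2))))), -29156) = Add(Add(-4092, Mul(Rational(-11, 7), Pow(119, Rational(1, 2)))), -29156) = Add(-33248, Mul(Rational(-11, 7), Pow(119, Rational(1, 2))))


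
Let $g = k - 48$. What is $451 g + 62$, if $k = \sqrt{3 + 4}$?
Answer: $-21586 + 451 \sqrt{7} \approx -20393.0$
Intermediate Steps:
$k = \sqrt{7} \approx 2.6458$
$g = -48 + \sqrt{7}$ ($g = \sqrt{7} - 48 = -48 + \sqrt{7} \approx -45.354$)
$451 g + 62 = 451 \left(-48 + \sqrt{7}\right) + 62 = \left(-21648 + 451 \sqrt{7}\right) + 62 = -21586 + 451 \sqrt{7}$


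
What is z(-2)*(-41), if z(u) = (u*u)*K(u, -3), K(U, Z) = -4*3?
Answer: 1968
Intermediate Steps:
K(U, Z) = -12
z(u) = -12*u**2 (z(u) = (u*u)*(-12) = u**2*(-12) = -12*u**2)
z(-2)*(-41) = -12*(-2)**2*(-41) = -12*4*(-41) = -48*(-41) = 1968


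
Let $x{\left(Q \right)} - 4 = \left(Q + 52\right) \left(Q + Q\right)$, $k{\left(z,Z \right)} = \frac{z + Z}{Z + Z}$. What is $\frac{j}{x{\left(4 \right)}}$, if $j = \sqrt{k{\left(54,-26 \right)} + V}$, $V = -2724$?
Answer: $\frac{i \sqrt{460447}}{5876} \approx 0.11548 i$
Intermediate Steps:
$k{\left(z,Z \right)} = \frac{Z + z}{2 Z}$
$j = \frac{i \sqrt{460447}}{13}$ ($j = \sqrt{\frac{-26 + 54}{2 \left(-26\right)} - 2724} = \sqrt{\frac{1}{2} \left(- \frac{1}{26}\right) 28 - 2724} = \sqrt{- \frac{7}{13} - 2724} = \sqrt{- \frac{35419}{13}} = \frac{i \sqrt{460447}}{13} \approx 52.197 i$)
$x{\left(Q \right)} = 4 + 2 Q \left(52 + Q\right)$ ($x{\left(Q \right)} = 4 + \left(Q + 52\right) \left(Q + Q\right) = 4 + \left(52 + Q\right) 2 Q = 4 + 2 Q \left(52 + Q\right)$)
$\frac{j}{x{\left(4 \right)}} = \frac{\frac{1}{13} i \sqrt{460447}}{4 + 2 \cdot 4^{2} + 104 \cdot 4} = \frac{\frac{1}{13} i \sqrt{460447}}{4 + 2 \cdot 16 + 416} = \frac{\frac{1}{13} i \sqrt{460447}}{4 + 32 + 416} = \frac{\frac{1}{13} i \sqrt{460447}}{452} = \frac{i \sqrt{460447}}{13} \cdot \frac{1}{452} = \frac{i \sqrt{460447}}{5876}$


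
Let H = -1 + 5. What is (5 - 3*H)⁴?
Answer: 2401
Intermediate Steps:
H = 4
(5 - 3*H)⁴ = (5 - 3*4)⁴ = (5 - 12)⁴ = (-7)⁴ = 2401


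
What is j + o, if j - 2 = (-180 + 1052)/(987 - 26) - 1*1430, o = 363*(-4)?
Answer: -2766808/961 ≈ -2879.1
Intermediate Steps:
o = -1452
j = -1371436/961 (j = 2 + ((-180 + 1052)/(987 - 26) - 1*1430) = 2 + (872/961 - 1430) = 2 - 1373358/961 = -1371436/961 ≈ -1427.1)
j + o = -1371436/961 - 1452 = -2766808/961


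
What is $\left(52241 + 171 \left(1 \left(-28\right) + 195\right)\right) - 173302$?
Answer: $-92504$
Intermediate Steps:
$\left(52241 + 171 \left(1 \left(-28\right) + 195\right)\right) - 173302 = \left(52241 + 171 \left(-28 + 195\right)\right) - 173302 = \left(52241 + 171 \cdot 167\right) - 173302 = \left(52241 + 28557\right) - 173302 = 80798 - 173302 = -92504$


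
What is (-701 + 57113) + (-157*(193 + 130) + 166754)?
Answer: 172455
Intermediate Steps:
(-701 + 57113) + (-157*(193 + 130) + 166754) = 56412 + (-157*323 + 166754) = 56412 + (-50711 + 166754) = 56412 + 116043 = 172455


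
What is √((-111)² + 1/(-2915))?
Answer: √104694306310/2915 ≈ 111.00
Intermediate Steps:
√((-111)² + 1/(-2915)) = √(12321 - 1/2915) = √(35915714/2915) = √104694306310/2915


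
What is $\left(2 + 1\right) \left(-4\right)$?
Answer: $-12$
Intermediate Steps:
$\left(2 + 1\right) \left(-4\right) = 3 \left(-4\right) = -12$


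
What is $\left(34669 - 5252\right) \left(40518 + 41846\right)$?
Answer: $2422901788$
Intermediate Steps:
$\left(34669 - 5252\right) \left(40518 + 41846\right) = 29417 \cdot 82364 = 2422901788$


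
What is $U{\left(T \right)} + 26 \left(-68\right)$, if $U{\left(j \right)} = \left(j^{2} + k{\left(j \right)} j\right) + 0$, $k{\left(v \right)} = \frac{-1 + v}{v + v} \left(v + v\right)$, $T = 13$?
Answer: $-1443$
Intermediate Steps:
$k{\left(v \right)} = -1 + v$ ($k{\left(v \right)} = \frac{-1 + v}{2 v} 2 v = -1 + v$)
$U{\left(j \right)} = j^{2} + j \left(-1 + j\right)$ ($U{\left(j \right)} = \left(j^{2} + \left(-1 + j\right) j\right) + 0 = \left(j^{2} + j \left(-1 + j\right)\right) + 0 = j^{2} + j \left(-1 + j\right)$)
$U{\left(T \right)} + 26 \left(-68\right) = 13 \left(-1 + 2 \cdot 13\right) + 26 \left(-68\right) = 13 \left(-1 + 26\right) - 1768 = 13 \cdot 25 - 1768 = 325 - 1768 = -1443$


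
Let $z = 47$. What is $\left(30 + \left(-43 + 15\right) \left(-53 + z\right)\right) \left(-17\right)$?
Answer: $-3366$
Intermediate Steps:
$\left(30 + \left(-43 + 15\right) \left(-53 + z\right)\right) \left(-17\right) = \left(30 + \left(-43 + 15\right) \left(-53 + 47\right)\right) \left(-17\right) = \left(30 - -168\right) \left(-17\right) = \left(30 + 168\right) \left(-17\right) = 198 \left(-17\right) = -3366$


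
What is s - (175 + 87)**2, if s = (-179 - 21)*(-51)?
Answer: -58444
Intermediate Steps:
s = 10200 (s = -200*(-51) = 10200)
s - (175 + 87)**2 = 10200 - (175 + 87)**2 = 10200 - 1*262**2 = 10200 - 1*68644 = 10200 - 68644 = -58444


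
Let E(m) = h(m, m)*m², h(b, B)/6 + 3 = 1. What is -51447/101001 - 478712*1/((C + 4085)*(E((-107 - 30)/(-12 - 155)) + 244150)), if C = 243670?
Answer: -14464828388794523023/28396980058385867685 ≈ -0.50938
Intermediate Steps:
h(b, B) = -12 (h(b, B) = -18 + 6*1 = -18 + 6 = -12)
E(m) = -12*m²
-51447/101001 - 478712*1/((C + 4085)*(E((-107 - 30)/(-12 - 155)) + 244150)) = -51447/101001 - 478712*1/((243670 + 4085)*(-12*(-107 - 30)²/(-12 - 155)² + 244150)) = -51447*1/101001 - 478712*1/(247755*(-12*(-137/(-167))² + 244150)) = -17149/33667 - 478712*1/(247755*(-12*(-137*(-1/167))² + 244150)) = -17149/33667 - 478712*1/(247755*(-12*(137/167)² + 244150)) = -17149/33667 - 478712*1/(247755*(-12*18769/27889 + 244150)) = -17149/33667 - 478712*1/(247755*(-225228/27889 + 244150)) = -17149/33667 - 478712/(247755*(6808874122/27889)) = -17149/33667 - 478712/1686932608096110/27889 = -17149/33667 - 478712*27889/1686932608096110 = -17149/33667 - 6675399484/843466304048055 = -14464828388794523023/28396980058385867685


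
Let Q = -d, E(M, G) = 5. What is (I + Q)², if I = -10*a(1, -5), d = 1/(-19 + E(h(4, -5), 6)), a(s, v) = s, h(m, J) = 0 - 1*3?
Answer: 19321/196 ≈ 98.577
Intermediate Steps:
h(m, J) = -3 (h(m, J) = 0 - 3 = -3)
d = -1/14 (d = 1/(-19 + 5) = 1/(-14) = -1/14 ≈ -0.071429)
Q = 1/14 (Q = -1*(-1/14) = 1/14 ≈ 0.071429)
I = -10 (I = -10*1 = -10)
(I + Q)² = (-10 + 1/14)² = (-139/14)² = 19321/196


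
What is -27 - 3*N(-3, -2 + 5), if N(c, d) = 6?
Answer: -45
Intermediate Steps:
-27 - 3*N(-3, -2 + 5) = -27 - 3*6 = -27 - 18 = -45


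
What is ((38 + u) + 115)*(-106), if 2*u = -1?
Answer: -16165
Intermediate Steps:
u = -1/2 (u = (1/2)*(-1) = -1/2 ≈ -0.50000)
((38 + u) + 115)*(-106) = ((38 - 1/2) + 115)*(-106) = (75/2 + 115)*(-106) = (305/2)*(-106) = -16165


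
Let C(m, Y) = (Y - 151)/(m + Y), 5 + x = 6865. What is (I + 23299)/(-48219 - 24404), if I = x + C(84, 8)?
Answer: -2774485/6681316 ≈ -0.41526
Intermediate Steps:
x = 6860 (x = -5 + 6865 = 6860)
C(m, Y) = (-151 + Y)/(Y + m)
I = 630977/92 (I = 6860 + (-151 + 8)/(8 + 84) = 6860 - 143/92 = 630977/92 ≈ 6858.4)
(I + 23299)/(-48219 - 24404) = (630977/92 + 23299)/(-48219 - 24404) = (2774485/92)/(-72623) = (2774485/92)*(-1/72623) = -2774485/6681316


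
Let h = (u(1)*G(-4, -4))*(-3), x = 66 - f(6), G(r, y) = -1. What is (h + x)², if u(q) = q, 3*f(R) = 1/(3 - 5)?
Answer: 172225/36 ≈ 4784.0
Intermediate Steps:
f(R) = -⅙ (f(R) = 1/(3*(3 - 5)) = (⅓)/(-2) = (⅓)*(-½) = -⅙)
x = 397/6 (x = 66 - 1*(-⅙) = 66 + ⅙ = 397/6 ≈ 66.167)
h = 3 (h = (1*(-1))*(-3) = -1*(-3) = 3)
(h + x)² = (3 + 397/6)² = (415/6)² = 172225/36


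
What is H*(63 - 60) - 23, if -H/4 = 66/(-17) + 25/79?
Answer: 26579/1343 ≈ 19.791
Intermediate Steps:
H = 19156/1343 (H = -4*(66/(-17) + 25/79) = -4*(66*(-1/17) + 25*(1/79)) = -4*(-66/17 + 25/79) = -4*(-4789/1343) = 19156/1343 ≈ 14.264)
H*(63 - 60) - 23 = 19156*(63 - 60)/1343 - 23 = (19156/1343)*3 - 23 = 57468/1343 - 23 = 26579/1343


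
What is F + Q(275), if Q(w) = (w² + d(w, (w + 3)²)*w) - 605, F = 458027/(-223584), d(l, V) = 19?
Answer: 17941040053/223584 ≈ 80243.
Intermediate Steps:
F = -458027/223584 (F = 458027*(-1/223584) = -458027/223584 ≈ -2.0486)
Q(w) = -605 + w² + 19*w (Q(w) = (w² + 19*w) - 605 = -605 + w² + 19*w)
F + Q(275) = -458027/223584 + (-605 + 275² + 19*275) = -458027/223584 + (-605 + 75625 + 5225) = -458027/223584 + 80245 = 17941040053/223584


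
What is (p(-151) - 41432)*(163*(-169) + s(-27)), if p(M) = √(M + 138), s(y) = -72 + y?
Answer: 1145429072 - 27646*I*√13 ≈ 1.1454e+9 - 99679.0*I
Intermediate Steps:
p(M) = √(138 + M)
(p(-151) - 41432)*(163*(-169) + s(-27)) = (√(138 - 151) - 41432)*(163*(-169) + (-72 - 27)) = (√(-13) - 41432)*(-27547 - 99) = (I*√13 - 41432)*(-27646) = (-41432 + I*√13)*(-27646) = 1145429072 - 27646*I*√13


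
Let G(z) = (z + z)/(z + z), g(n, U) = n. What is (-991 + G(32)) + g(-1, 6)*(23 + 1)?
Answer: -1014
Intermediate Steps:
G(z) = 1 (G(z) = (2*z)/((2*z)) = (2*z)*(1/(2*z)) = 1)
(-991 + G(32)) + g(-1, 6)*(23 + 1) = (-991 + 1) - (23 + 1) = -990 - 1*24 = -990 - 24 = -1014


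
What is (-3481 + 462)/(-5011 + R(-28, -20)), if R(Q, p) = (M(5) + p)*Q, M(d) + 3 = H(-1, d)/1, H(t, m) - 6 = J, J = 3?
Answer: 3019/4619 ≈ 0.65360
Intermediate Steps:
H(t, m) = 9 (H(t, m) = 6 + 3 = 9)
M(d) = 6 (M(d) = -3 + 9/1 = -3 + 9*1 = -3 + 9 = 6)
R(Q, p) = Q*(6 + p) (R(Q, p) = (6 + p)*Q = Q*(6 + p))
(-3481 + 462)/(-5011 + R(-28, -20)) = (-3481 + 462)/(-5011 - 28*(6 - 20)) = -3019/(-5011 - 28*(-14)) = -3019/(-5011 + 392) = -3019/(-4619) = -3019*(-1/4619) = 3019/4619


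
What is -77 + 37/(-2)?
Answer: -191/2 ≈ -95.500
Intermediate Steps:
-77 + 37/(-2) = -77 - 1/2*37 = -77 - 37/2 = -191/2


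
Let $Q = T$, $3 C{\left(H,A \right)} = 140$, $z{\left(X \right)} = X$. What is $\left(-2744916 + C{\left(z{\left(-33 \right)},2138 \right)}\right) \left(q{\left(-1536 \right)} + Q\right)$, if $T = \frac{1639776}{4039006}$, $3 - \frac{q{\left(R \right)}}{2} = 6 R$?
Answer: $- \frac{102209096916106272}{2019503} \approx -5.0611 \cdot 10^{10}$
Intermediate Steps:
$q{\left(R \right)} = 6 - 12 R$ ($q{\left(R \right)} = 6 - 2 \cdot 6 R = 6 - 12 R$)
$C{\left(H,A \right)} = \frac{140}{3}$ ($C{\left(H,A \right)} = \frac{1}{3} \cdot 140 = \frac{140}{3}$)
$T = \frac{819888}{2019503}$ ($T = 1639776 \cdot \frac{1}{4039006} = \frac{819888}{2019503} \approx 0.40598$)
$Q = \frac{819888}{2019503} \approx 0.40598$
$\left(-2744916 + C{\left(z{\left(-33 \right)},2138 \right)}\right) \left(q{\left(-1536 \right)} + Q\right) = \left(-2744916 + \frac{140}{3}\right) \left(\left(6 - -18432\right) + \frac{819888}{2019503}\right) = - \frac{8234608 \left(\left(6 + 18432\right) + \frac{819888}{2019503}\right)}{3} = - \frac{8234608 \left(18438 + \frac{819888}{2019503}\right)}{3} = \left(- \frac{8234608}{3}\right) \frac{37236416202}{2019503} = - \frac{102209096916106272}{2019503}$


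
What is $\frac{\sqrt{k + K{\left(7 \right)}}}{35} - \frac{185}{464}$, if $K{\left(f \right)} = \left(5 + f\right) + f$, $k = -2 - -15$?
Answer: $- \frac{185}{464} + \frac{4 \sqrt{2}}{35} \approx -0.23708$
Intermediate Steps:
$k = 13$ ($k = -2 + 15 = 13$)
$K{\left(f \right)} = 5 + 2 f$
$\frac{\sqrt{k + K{\left(7 \right)}}}{35} - \frac{185}{464} = \frac{\sqrt{13 + \left(5 + 2 \cdot 7\right)}}{35} - \frac{185}{464} = \sqrt{13 + \left(5 + 14\right)} \frac{1}{35} - \frac{185}{464} = \sqrt{13 + 19} \cdot \frac{1}{35} - \frac{185}{464} = \sqrt{32} \cdot \frac{1}{35} - \frac{185}{464} = 4 \sqrt{2} \cdot \frac{1}{35} - \frac{185}{464} = \frac{4 \sqrt{2}}{35} - \frac{185}{464} = - \frac{185}{464} + \frac{4 \sqrt{2}}{35}$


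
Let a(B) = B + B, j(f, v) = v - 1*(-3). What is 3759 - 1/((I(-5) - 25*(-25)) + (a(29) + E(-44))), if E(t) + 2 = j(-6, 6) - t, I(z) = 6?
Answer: 2781659/740 ≈ 3759.0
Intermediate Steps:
j(f, v) = 3 + v (j(f, v) = v + 3 = 3 + v)
a(B) = 2*B
E(t) = 7 - t (E(t) = -2 + ((3 + 6) - t) = -2 + (9 - t) = 7 - t)
3759 - 1/((I(-5) - 25*(-25)) + (a(29) + E(-44))) = 3759 - 1/((6 - 25*(-25)) + (2*29 + (7 - 1*(-44)))) = 3759 - 1/((6 + 625) + (58 + (7 + 44))) = 3759 - 1/(631 + (58 + 51)) = 3759 - 1/(631 + 109) = 3759 - 1/740 = 2781659/740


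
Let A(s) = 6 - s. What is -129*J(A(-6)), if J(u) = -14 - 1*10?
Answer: 3096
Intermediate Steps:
J(u) = -24 (J(u) = -14 - 10 = -24)
-129*J(A(-6)) = -129*(-24) = 3096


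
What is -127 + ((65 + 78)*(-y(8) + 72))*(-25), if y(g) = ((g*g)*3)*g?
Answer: 5233673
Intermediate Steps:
y(g) = 3*g³ (y(g) = (g²*3)*g = (3*g²)*g = 3*g³)
-127 + ((65 + 78)*(-y(8) + 72))*(-25) = -127 + ((65 + 78)*(-3*8³ + 72))*(-25) = -127 + (143*(-3*512 + 72))*(-25) = -127 + (143*(-1*1536 + 72))*(-25) = -127 + (143*(-1536 + 72))*(-25) = -127 + (143*(-1464))*(-25) = -127 - 209352*(-25) = -127 + 5233800 = 5233673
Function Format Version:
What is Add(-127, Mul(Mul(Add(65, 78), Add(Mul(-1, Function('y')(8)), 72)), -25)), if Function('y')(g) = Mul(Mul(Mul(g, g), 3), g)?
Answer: 5233673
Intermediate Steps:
Function('y')(g) = Mul(3, Pow(g, 3)) (Function('y')(g) = Mul(Mul(Pow(g, 2), 3), g) = Mul(Mul(3, Pow(g, 2)), g) = Mul(3, Pow(g, 3)))
Add(-127, Mul(Mul(Add(65, 78), Add(Mul(-1, Function('y')(8)), 72)), -25)) = Add(-127, Mul(Mul(Add(65, 78), Add(Mul(-1, Mul(3, Pow(8, 3))), 72)), -25)) = Add(-127, Mul(Mul(143, Add(Mul(-1, Mul(3, 512)), 72)), -25)) = Add(-127, Mul(Mul(143, Add(Mul(-1, 1536), 72)), -25)) = Add(-127, Mul(Mul(143, Add(-1536, 72)), -25)) = Add(-127, Mul(Mul(143, -1464), -25)) = Add(-127, Mul(-209352, -25)) = Add(-127, 5233800) = 5233673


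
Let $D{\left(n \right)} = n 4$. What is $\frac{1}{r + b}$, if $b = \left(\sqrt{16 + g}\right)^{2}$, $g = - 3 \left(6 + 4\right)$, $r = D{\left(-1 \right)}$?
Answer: $- \frac{1}{18} \approx -0.055556$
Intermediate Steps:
$D{\left(n \right)} = 4 n$
$r = -4$ ($r = 4 \left(-1\right) = -4$)
$g = -30$ ($g = \left(-3\right) 10 = -30$)
$b = -14$ ($b = \left(\sqrt{16 - 30}\right)^{2} = \left(\sqrt{-14}\right)^{2} = \left(i \sqrt{14}\right)^{2} = -14$)
$\frac{1}{r + b} = \frac{1}{-4 - 14} = \frac{1}{-18} = - \frac{1}{18}$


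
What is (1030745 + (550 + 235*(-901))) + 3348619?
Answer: 4168179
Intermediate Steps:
(1030745 + (550 + 235*(-901))) + 3348619 = (1030745 + (550 - 211735)) + 3348619 = (1030745 - 211185) + 3348619 = 819560 + 3348619 = 4168179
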